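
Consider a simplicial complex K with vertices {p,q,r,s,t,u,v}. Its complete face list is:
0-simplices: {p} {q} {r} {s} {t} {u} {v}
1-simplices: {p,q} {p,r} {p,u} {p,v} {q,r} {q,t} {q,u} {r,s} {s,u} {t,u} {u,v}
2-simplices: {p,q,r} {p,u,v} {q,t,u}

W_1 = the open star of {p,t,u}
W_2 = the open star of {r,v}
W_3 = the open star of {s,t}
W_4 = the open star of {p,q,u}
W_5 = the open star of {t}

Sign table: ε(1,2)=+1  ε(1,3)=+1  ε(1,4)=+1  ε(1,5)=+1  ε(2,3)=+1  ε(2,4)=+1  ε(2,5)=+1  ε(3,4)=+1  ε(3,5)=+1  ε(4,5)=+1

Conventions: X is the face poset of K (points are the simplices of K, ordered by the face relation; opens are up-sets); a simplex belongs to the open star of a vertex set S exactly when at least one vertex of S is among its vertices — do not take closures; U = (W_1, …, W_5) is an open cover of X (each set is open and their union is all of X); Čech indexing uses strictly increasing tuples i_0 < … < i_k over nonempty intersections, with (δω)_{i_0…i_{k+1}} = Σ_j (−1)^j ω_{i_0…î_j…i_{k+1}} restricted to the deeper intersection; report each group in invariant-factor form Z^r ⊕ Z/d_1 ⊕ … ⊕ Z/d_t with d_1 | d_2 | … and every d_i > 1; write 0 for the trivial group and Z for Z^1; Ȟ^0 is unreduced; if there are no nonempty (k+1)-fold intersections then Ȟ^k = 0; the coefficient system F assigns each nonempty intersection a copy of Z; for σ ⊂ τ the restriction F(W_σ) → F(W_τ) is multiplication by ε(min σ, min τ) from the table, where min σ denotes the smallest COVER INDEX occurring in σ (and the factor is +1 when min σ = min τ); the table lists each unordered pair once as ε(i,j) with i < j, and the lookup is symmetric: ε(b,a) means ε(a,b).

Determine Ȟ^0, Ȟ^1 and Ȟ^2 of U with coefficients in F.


intersection data:
  W1={{p},{t},{u},{p,q},{p,r},{p,u},{p,v},{q,t},{q,u},{s,u},{t,u},{u,v},{p,q,r},{p,u,v},{q,t,u}} W2={{r},{v},{p,r},{p,v},{q,r},{r,s},{u,v},{p,q,r},{p,u,v}} W3={{s},{t},{q,t},{r,s},{s,u},{t,u},{q,t,u}} W4={{p},{q},{u},{p,q},{p,r},{p,u},{p,v},{q,r},{q,t},{q,u},{s,u},{t,u},{u,v},{p,q,r},{p,u,v},{q,t,u}} W5={{t},{q,t},{t,u},{q,t,u}}
  W12={{p,r},{p,v},{u,v},{p,q,r},{p,u,v}} W13={{t},{q,t},{s,u},{t,u},{q,t,u}} W14={{p},{u},{p,q},{p,r},{p,u},{p,v},{q,t},{q,u},{s,u},{t,u},{u,v},{p,q,r},{p,u,v},{q,t,u}} W15={{t},{q,t},{t,u},{q,t,u}} W23={{r,s}} W24={{p,r},{p,v},{q,r},{u,v},{p,q,r},{p,u,v}} W34={{q,t},{s,u},{t,u},{q,t,u}} W35={{t},{q,t},{t,u},{q,t,u}} W45={{q,t},{t,u},{q,t,u}}
  W124={{p,r},{p,v},{u,v},{p,q,r},{p,u,v}} W134={{q,t},{s,u},{t,u},{q,t,u}} W135={{t},{q,t},{t,u},{q,t,u}} W145={{q,t},{t,u},{q,t,u}} W345={{q,t},{t,u},{q,t,u}}
  W1345={{q,t},{t,u},{q,t,u}}
C dims 5,9,5,1; δ0: rk 4, SNF 1^4; δ1: rk 4, SNF 1^4; δ2: rk 1, SNF 1^1
Ȟ^0 = (5 − 4) − 0 = 1, so Ȟ^0 ≅ Z
Ȟ^1 = (9 − 4) − 4 = 1, so Ȟ^1 ≅ Z
Ȟ^2 = (5 − 1) − 4 = 0, so Ȟ^2 ≅ 0

Ȟ^0 = Z, Ȟ^1 = Z and Ȟ^2 = 0


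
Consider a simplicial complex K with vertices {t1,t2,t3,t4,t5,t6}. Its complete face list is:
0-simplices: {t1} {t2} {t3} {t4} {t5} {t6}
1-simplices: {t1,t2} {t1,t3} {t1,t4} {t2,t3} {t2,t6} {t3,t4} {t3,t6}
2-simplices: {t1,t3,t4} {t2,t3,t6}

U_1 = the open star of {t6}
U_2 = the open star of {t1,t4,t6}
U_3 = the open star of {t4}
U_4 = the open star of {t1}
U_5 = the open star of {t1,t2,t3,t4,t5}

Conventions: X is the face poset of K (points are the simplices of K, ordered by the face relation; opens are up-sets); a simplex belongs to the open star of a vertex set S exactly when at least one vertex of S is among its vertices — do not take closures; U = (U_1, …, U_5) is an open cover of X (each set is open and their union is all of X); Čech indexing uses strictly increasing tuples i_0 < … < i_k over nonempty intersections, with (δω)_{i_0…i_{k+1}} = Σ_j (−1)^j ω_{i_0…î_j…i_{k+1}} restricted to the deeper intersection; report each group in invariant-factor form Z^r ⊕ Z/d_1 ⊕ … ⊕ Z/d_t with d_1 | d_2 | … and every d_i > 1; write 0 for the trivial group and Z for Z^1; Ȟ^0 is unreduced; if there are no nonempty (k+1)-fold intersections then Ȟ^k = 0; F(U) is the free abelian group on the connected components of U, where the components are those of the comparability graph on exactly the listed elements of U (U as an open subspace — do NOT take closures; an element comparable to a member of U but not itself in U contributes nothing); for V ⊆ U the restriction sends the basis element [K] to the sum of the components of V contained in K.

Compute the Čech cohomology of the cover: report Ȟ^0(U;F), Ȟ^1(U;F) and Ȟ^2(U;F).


nonempty overlaps:
  U1={{t6},{t2,t6},{t3,t6},{t2,t3,t6}} U2={{t1},{t4},{t6},{t1,t2},{t1,t3},{t1,t4},{t2,t6},{t3,t4},{t3,t6},{t1,t3,t4},{t2,t3,t6}} U3={{t4},{t1,t4},{t3,t4},{t1,t3,t4}} U4={{t1},{t1,t2},{t1,t3},{t1,t4},{t1,t3,t4}} U5={{t1},{t2},{t3},{t4},{t5},{t1,t2},{t1,t3},{t1,t4},{t2,t3},{t2,t6},{t3,t4},{t3,t6},{t1,t3,t4},{t2,t3,t6}}
  U12={{t6},{t2,t6},{t3,t6},{t2,t3,t6}} U15={{t2,t6},{t3,t6},{t2,t3,t6}} U23={{t4},{t1,t4},{t3,t4},{t1,t3,t4}} U24={{t1},{t1,t2},{t1,t3},{t1,t4},{t1,t3,t4}} U25={{t1},{t4},{t1,t2},{t1,t3},{t1,t4},{t2,t6},{t3,t4},{t3,t6},{t1,t3,t4},{t2,t3,t6}} U34={{t1,t4},{t1,t3,t4}} U35={{t4},{t1,t4},{t3,t4},{t1,t3,t4}} U45={{t1},{t1,t2},{t1,t3},{t1,t4},{t1,t3,t4}}
  U125={{t2,t6},{t3,t6},{t2,t3,t6}} U234={{t1,t4},{t1,t3,t4}} U235={{t4},{t1,t4},{t3,t4},{t1,t3,t4}} U245={{t1},{t1,t2},{t1,t3},{t1,t4},{t1,t3,t4}} U345={{t1,t4},{t1,t3,t4}}
  U2345={{t1,t4},{t1,t3,t4}}
components per intersection:
  U1: {{t6},{t2,t6},{t3,t6},{t2,t3,t6}}
  U2: {{t1},{t4},{t1,t2},{t1,t3},{t1,t4},{t3,t4},{t1,t3,t4}} {{t6},{t2,t6},{t3,t6},{t2,t3,t6}}
  U3: {{t4},{t1,t4},{t3,t4},{t1,t3,t4}}
  U4: {{t1},{t1,t2},{t1,t3},{t1,t4},{t1,t3,t4}}
  U5: {{t1},{t2},{t3},{t4},{t1,t2},{t1,t3},{t1,t4},{t2,t3},{t2,t6},{t3,t4},{t3,t6},{t1,t3,t4},{t2,t3,t6}} {{t5}}
  U12: {{t6},{t2,t6},{t3,t6},{t2,t3,t6}}
  U15: {{t2,t6},{t3,t6},{t2,t3,t6}}
  U23: {{t4},{t1,t4},{t3,t4},{t1,t3,t4}}
  U24: {{t1},{t1,t2},{t1,t3},{t1,t4},{t1,t3,t4}}
  U25: {{t1},{t4},{t1,t2},{t1,t3},{t1,t4},{t3,t4},{t1,t3,t4}} {{t2,t6},{t3,t6},{t2,t3,t6}}
  U34: {{t1,t4},{t1,t3,t4}}
  U35: {{t4},{t1,t4},{t3,t4},{t1,t3,t4}}
  U45: {{t1},{t1,t2},{t1,t3},{t1,t4},{t1,t3,t4}}
  U125: {{t2,t6},{t3,t6},{t2,t3,t6}}
  U234: {{t1,t4},{t1,t3,t4}}
  U235: {{t4},{t1,t4},{t3,t4},{t1,t3,t4}}
  U245: {{t1},{t1,t2},{t1,t3},{t1,t4},{t1,t3,t4}}
  U345: {{t1,t4},{t1,t3,t4}}
  U2345: {{t1,t4},{t1,t3,t4}}
C dims 7,9,5,1; δ0: rk 5, SNF 1^5; δ1: rk 4, SNF 1^4; δ2: rk 1, SNF 1^1
degree 0: 7−5−0 = 2 → Ȟ^0 ≅ Z^2
degree 1: 9−4−5 = 0 → Ȟ^1 ≅ 0
degree 2: 5−1−4 = 0 → Ȟ^2 ≅ 0

Ȟ^0(U;F) ≅ Z^2, Ȟ^1(U;F) ≅ 0 and Ȟ^2(U;F) ≅ 0


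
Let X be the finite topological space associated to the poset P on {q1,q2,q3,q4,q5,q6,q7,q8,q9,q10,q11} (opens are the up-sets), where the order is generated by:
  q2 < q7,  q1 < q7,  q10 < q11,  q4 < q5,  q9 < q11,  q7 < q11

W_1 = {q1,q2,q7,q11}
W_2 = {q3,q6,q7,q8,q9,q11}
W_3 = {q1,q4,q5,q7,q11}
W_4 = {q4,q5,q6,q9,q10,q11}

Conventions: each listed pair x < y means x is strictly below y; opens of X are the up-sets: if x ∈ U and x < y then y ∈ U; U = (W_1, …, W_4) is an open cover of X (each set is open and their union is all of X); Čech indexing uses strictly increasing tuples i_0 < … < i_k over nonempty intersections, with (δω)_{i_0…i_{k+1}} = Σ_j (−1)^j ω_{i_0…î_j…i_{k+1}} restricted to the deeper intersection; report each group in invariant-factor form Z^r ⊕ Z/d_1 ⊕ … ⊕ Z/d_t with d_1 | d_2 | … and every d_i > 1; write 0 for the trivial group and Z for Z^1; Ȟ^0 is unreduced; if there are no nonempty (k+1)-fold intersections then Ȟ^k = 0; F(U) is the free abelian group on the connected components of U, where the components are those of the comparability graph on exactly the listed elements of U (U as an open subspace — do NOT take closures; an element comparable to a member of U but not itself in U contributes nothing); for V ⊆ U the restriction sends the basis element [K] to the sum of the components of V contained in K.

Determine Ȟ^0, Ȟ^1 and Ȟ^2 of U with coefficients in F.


cover nerve:
  W12={q7,q11} W13={q1,q7,q11} W14={q11} W23={q7,q11} W24={q6,q9,q11} W34={q4,q5,q11}
  W123={q7,q11} W124={q11} W134={q11} W234={q11}
  W1234={q11}
components per intersection:
  W1: {q1,q2,q7,q11}
  W2: {q3} {q6} {q7,q9,q11} {q8}
  W3: {q1,q7,q11} {q4,q5}
  W4: {q4,q5} {q6} {q9,q10,q11}
  W12: {q7,q11}
  W13: {q1,q7,q11}
  W14: {q11}
  W23: {q7,q11}
  W24: {q6} {q9,q11}
  W34: {q4,q5} {q11}
  W123: {q7,q11}
  W124: {q11}
  W134: {q11}
  W234: {q11}
  W1234: {q11}
C dims 10,8,4,1; δ0: rk 5, SNF 1^5; δ1: rk 3, SNF 1^3; δ2: rk 1, SNF 1^1
Ȟ^0: (10−5)−0=5 ⇒ Z^5
Ȟ^1: (8−3)−5=0 ⇒ 0
Ȟ^2: (4−1)−3=0 ⇒ 0

Ȟ^0 ≅ Z^5,  Ȟ^1 ≅ 0,  Ȟ^2 ≅ 0


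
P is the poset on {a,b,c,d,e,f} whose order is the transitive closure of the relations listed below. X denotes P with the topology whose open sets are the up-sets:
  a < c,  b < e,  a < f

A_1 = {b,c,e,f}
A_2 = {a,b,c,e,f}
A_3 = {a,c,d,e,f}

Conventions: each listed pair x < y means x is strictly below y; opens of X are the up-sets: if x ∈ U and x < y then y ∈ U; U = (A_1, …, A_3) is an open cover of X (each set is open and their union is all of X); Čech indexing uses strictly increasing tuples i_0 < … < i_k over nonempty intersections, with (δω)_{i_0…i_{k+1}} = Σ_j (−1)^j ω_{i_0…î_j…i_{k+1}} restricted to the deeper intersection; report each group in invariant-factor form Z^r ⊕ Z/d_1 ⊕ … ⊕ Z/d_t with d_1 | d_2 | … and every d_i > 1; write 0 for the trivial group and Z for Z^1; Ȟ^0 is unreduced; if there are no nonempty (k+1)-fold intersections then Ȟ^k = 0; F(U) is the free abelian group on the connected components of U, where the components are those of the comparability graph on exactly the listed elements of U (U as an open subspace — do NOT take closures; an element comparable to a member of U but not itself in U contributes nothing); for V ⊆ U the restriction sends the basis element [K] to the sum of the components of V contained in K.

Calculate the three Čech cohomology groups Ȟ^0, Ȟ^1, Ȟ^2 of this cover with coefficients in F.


Ȟ^0 ≅ Z^3, Ȟ^1 ≅ 0 and Ȟ^2 ≅ 0

nerve of the cover:
  A12={b,c,e,f} A13={c,e,f} A23={a,c,e,f}
  A123={c,e,f}
components per intersection:
  A1: {b,e} {c} {f}
  A2: {a,c,f} {b,e}
  A3: {a,c,f} {d} {e}
  A12: {b,e} {c} {f}
  A13: {c} {e} {f}
  A23: {a,c,f} {e}
  A123: {c} {e} {f}
C dims 8,8,3; δ0: rk 5, SNF 1^5; δ1: rk 3, SNF 1^3
Ȟ^0 = (8 − 5) − 0 = 3, so Ȟ^0 ≅ Z^3
Ȟ^1 = (8 − 3) − 5 = 0, so Ȟ^1 ≅ 0
Ȟ^2 = (3 − 0) − 3 = 0, so Ȟ^2 ≅ 0


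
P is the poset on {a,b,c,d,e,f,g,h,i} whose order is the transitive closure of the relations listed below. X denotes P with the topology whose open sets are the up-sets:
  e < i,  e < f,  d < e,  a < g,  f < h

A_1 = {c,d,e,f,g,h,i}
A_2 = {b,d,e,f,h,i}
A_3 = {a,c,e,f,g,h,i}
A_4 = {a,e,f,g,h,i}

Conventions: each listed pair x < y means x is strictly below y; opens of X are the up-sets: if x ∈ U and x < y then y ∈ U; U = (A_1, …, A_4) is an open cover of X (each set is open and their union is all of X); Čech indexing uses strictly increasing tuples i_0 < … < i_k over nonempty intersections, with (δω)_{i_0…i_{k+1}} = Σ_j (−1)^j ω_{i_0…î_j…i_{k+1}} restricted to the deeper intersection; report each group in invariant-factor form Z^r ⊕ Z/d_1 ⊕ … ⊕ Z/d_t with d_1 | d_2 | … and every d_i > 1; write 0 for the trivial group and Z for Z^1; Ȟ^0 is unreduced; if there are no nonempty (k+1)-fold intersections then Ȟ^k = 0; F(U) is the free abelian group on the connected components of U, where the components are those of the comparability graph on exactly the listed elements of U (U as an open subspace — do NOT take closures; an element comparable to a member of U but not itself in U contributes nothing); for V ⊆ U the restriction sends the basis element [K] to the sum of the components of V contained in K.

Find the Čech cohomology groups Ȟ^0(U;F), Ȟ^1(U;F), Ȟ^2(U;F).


nonempty intersections:
  A12={d,e,f,h,i} A13={c,e,f,g,h,i} A14={e,f,g,h,i} A23={e,f,h,i} A24={e,f,h,i} A34={a,e,f,g,h,i}
  A123={e,f,h,i} A124={e,f,h,i} A134={e,f,g,h,i} A234={e,f,h,i}
  A1234={e,f,h,i}
components per intersection:
  A1: {c} {d,e,f,h,i} {g}
  A2: {b} {d,e,f,h,i}
  A3: {a,g} {c} {e,f,h,i}
  A4: {a,g} {e,f,h,i}
  A12: {d,e,f,h,i}
  A13: {c} {e,f,h,i} {g}
  A14: {e,f,h,i} {g}
  A23: {e,f,h,i}
  A24: {e,f,h,i}
  A34: {a,g} {e,f,h,i}
  A123: {e,f,h,i}
  A124: {e,f,h,i}
  A134: {e,f,h,i} {g}
  A234: {e,f,h,i}
  A1234: {e,f,h,i}
C dims 10,10,5,1; δ0: rk 6, SNF 1^6; δ1: rk 4, SNF 1^4; δ2: rk 1, SNF 1^1
Ȟ^0: (10−6)−0=4 ⇒ Z^4
Ȟ^1: (10−4)−6=0 ⇒ 0
Ȟ^2: (5−1)−4=0 ⇒ 0

Ȟ^0(U;F) ≅ Z^4; Ȟ^1(U;F) ≅ 0; Ȟ^2(U;F) ≅ 0


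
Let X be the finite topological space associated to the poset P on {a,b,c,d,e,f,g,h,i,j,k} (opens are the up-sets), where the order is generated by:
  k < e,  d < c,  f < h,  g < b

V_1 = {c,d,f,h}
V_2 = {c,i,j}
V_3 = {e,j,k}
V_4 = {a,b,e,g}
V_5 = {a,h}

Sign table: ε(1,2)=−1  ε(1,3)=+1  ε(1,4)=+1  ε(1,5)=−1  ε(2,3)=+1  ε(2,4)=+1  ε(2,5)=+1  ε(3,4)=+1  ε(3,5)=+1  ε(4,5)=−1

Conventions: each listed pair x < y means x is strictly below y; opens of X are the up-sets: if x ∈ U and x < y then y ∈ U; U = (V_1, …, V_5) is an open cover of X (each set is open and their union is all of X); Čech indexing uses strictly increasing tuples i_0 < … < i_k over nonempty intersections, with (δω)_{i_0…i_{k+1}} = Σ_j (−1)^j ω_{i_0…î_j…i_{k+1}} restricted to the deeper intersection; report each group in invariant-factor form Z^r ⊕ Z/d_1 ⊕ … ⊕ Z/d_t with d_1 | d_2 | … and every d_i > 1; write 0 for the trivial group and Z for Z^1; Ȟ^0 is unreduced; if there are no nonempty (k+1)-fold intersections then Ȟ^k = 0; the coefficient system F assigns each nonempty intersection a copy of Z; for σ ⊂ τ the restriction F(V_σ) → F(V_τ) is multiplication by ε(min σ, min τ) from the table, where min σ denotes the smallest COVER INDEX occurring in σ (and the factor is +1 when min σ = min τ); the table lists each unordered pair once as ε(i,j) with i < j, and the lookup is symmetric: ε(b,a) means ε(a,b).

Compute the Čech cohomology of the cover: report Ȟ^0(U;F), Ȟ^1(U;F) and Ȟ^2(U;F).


cover nerve:
  V12={c} V15={h} V23={j} V34={e} V45={a}
C dims 5,5; δ0: rk 5, SNF 1^4·2
Ȟ^0: (5−5)−0=0 ⇒ 0
Ȟ^1: (5−0)−5=0 plus torsion [2] ⇒ Z/2
Ȟ^2: (0−0)−0=0 ⇒ 0

Ȟ^0 ≅ 0, Ȟ^1 ≅ Z/2 and Ȟ^2 ≅ 0


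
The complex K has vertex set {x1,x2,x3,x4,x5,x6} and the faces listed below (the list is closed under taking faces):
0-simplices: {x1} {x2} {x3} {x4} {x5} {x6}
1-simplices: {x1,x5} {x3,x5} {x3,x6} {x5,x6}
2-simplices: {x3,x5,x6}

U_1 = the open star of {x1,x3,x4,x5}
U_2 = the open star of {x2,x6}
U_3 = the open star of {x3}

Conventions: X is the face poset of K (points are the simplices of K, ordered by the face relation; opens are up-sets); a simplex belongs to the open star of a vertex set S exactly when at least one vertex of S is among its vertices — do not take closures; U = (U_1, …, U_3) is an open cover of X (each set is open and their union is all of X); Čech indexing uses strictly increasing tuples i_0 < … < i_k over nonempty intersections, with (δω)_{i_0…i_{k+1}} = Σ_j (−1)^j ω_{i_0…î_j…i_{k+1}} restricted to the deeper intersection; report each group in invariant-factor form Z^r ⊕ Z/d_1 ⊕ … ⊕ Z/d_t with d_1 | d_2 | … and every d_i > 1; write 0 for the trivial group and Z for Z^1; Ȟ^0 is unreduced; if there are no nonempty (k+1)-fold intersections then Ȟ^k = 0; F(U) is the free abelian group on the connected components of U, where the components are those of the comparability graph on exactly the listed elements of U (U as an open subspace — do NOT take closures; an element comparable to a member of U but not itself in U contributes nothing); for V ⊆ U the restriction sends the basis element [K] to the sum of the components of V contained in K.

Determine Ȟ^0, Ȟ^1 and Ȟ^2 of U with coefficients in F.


Ȟ^0 ≅ Z^3, Ȟ^1 ≅ 0 and Ȟ^2 ≅ 0

intersection data:
  U1={{x1},{x3},{x4},{x5},{x1,x5},{x3,x5},{x3,x6},{x5,x6},{x3,x5,x6}} U2={{x2},{x6},{x3,x6},{x5,x6},{x3,x5,x6}} U3={{x3},{x3,x5},{x3,x6},{x3,x5,x6}}
  U12={{x3,x6},{x5,x6},{x3,x5,x6}} U13={{x3},{x3,x5},{x3,x6},{x3,x5,x6}} U23={{x3,x6},{x3,x5,x6}}
  U123={{x3,x6},{x3,x5,x6}}
components per intersection:
  U1: {{x1},{x3},{x5},{x1,x5},{x3,x5},{x3,x6},{x5,x6},{x3,x5,x6}} {{x4}}
  U2: {{x2}} {{x6},{x3,x6},{x5,x6},{x3,x5,x6}}
  U3: {{x3},{x3,x5},{x3,x6},{x3,x5,x6}}
  U12: {{x3,x6},{x5,x6},{x3,x5,x6}}
  U13: {{x3},{x3,x5},{x3,x6},{x3,x5,x6}}
  U23: {{x3,x6},{x3,x5,x6}}
  U123: {{x3,x6},{x3,x5,x6}}
C dims 5,3,1; δ0: rk 2, SNF 1^2; δ1: rk 1, SNF 1^1
Ȟ^0 = (5 − 2) − 0 = 3, so Ȟ^0 ≅ Z^3
Ȟ^1 = (3 − 1) − 2 = 0, so Ȟ^1 ≅ 0
Ȟ^2 = (1 − 0) − 1 = 0, so Ȟ^2 ≅ 0


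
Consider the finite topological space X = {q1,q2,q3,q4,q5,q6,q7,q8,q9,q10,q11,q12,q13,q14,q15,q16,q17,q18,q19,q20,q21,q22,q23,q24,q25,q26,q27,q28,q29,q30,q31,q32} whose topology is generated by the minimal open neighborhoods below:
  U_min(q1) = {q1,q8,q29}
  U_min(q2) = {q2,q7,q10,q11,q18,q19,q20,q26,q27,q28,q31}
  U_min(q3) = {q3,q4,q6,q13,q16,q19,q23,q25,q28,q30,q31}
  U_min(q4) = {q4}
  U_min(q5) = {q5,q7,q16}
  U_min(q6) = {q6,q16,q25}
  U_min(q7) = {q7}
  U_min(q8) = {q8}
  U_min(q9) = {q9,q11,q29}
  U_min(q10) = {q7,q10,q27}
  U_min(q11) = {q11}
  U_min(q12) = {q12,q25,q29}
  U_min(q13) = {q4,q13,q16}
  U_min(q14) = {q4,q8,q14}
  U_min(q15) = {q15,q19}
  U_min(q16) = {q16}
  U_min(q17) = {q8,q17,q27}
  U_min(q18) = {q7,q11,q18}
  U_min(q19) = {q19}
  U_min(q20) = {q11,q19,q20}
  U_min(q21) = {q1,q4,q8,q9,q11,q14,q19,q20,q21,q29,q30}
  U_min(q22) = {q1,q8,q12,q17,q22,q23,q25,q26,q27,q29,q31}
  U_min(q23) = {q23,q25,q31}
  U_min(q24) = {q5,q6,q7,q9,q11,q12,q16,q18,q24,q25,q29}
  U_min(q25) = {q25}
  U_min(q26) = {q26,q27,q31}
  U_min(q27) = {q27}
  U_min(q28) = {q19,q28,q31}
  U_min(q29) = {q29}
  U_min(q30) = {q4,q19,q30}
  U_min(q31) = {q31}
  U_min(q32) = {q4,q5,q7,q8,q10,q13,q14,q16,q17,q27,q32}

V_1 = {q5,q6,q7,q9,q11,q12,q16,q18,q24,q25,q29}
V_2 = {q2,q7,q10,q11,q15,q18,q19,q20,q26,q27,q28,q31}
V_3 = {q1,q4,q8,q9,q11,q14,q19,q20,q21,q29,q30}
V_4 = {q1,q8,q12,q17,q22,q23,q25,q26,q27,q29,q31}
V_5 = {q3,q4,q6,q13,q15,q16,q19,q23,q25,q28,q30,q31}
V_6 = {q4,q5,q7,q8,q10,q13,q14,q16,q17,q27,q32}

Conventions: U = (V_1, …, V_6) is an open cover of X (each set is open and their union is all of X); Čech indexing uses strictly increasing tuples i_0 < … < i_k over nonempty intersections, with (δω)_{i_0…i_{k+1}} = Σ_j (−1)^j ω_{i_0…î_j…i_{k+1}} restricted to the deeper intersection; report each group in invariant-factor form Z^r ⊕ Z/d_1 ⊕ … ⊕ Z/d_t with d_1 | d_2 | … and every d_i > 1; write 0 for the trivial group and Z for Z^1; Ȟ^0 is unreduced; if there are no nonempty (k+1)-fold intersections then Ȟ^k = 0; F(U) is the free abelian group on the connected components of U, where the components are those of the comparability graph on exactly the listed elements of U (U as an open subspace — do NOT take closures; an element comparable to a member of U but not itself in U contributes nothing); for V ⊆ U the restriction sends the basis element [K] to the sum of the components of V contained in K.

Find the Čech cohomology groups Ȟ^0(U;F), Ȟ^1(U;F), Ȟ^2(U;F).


Ȟ^0(U;F) ≅ Z,  Ȟ^1(U;F) ≅ 0,  Ȟ^2(U;F) ≅ Z/2

nonempty intersections:
  V12={q7,q11,q18} V13={q9,q11,q29} V14={q12,q25,q29} V15={q6,q16,q25} V16={q5,q7,q16} V23={q11,q19,q20} V24={q26,q27,q31} V25={q15,q19,q28,q31} V26={q7,q10,q27} V34={q1,q8,q29} V35={q4,q19,q30} V36={q4,q8,q14} V45={q23,q25,q31} V46={q8,q17,q27} V56={q4,q13,q16}
  V123={q11} V126={q7} V134={q29} V145={q25} V156={q16} V235={q19} V245={q31} V246={q27} V346={q8} V356={q4}
components per intersection:
  V1: {q5,q6,q7,q9,q11,q12,q16,q18,q24,q25,q29}
  V2: {q2,q7,q10,q11,q15,q18,q19,q20,q26,q27,q28,q31}
  V3: {q1,q4,q8,q9,q11,q14,q19,q20,q21,q29,q30}
  V4: {q1,q8,q12,q17,q22,q23,q25,q26,q27,q29,q31}
  V5: {q3,q4,q6,q13,q15,q16,q19,q23,q25,q28,q30,q31}
  V6: {q4,q5,q7,q8,q10,q13,q14,q16,q17,q27,q32}
  V12: {q7,q11,q18}
  V13: {q9,q11,q29}
  V14: {q12,q25,q29}
  V15: {q6,q16,q25}
  V16: {q5,q7,q16}
  V23: {q11,q19,q20}
  V24: {q26,q27,q31}
  V25: {q15,q19,q28,q31}
  V26: {q7,q10,q27}
  V34: {q1,q8,q29}
  V35: {q4,q19,q30}
  V36: {q4,q8,q14}
  V45: {q23,q25,q31}
  V46: {q8,q17,q27}
  V56: {q4,q13,q16}
  V123: {q11}
  V126: {q7}
  V134: {q29}
  V145: {q25}
  V156: {q16}
  V235: {q19}
  V245: {q31}
  V246: {q27}
  V346: {q8}
  V356: {q4}
C dims 6,15,10; δ0: rk 5, SNF 1^5; δ1: rk 10, SNF 1^9·2
Ȟ^0: (6−5)−0=1 ⇒ Z
Ȟ^1: (15−10)−5=0 ⇒ 0
Ȟ^2: (10−0)−10=0 plus torsion [2] ⇒ Z/2


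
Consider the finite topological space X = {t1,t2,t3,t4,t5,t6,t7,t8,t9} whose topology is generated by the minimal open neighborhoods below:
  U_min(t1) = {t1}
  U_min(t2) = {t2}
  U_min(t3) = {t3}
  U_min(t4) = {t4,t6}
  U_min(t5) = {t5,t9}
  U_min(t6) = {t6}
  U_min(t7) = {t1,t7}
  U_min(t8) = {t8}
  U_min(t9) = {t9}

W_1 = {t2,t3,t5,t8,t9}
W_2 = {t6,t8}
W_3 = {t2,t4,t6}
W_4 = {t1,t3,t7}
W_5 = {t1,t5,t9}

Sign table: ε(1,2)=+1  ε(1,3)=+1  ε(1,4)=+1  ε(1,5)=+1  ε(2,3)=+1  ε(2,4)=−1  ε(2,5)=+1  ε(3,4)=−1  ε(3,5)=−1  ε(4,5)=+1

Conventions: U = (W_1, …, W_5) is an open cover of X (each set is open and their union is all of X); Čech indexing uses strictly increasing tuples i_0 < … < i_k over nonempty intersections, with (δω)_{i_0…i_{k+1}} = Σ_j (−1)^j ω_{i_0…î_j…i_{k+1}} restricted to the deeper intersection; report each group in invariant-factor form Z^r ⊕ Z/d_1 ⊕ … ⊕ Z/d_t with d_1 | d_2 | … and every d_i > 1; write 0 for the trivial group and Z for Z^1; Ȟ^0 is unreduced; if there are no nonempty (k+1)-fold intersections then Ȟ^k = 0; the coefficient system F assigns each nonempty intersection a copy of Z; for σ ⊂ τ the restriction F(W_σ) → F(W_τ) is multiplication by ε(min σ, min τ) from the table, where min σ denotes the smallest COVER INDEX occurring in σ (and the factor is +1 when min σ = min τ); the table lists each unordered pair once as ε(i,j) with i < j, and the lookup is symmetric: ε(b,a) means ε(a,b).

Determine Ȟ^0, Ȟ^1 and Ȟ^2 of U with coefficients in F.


nerve simplices:
  W12={t8} W13={t2} W14={t3} W15={t5,t9} W23={t6} W45={t1}
C dims 5,6; δ0: rk 4, SNF 1^4
degree 0: 5−4−0 = 1 → Ȟ^0 ≅ Z
degree 1: 6−0−4 = 2 → Ȟ^1 ≅ Z^2
degree 2: 0−0−0 = 0 → Ȟ^2 ≅ 0

Ȟ^0 = Z, Ȟ^1 = Z^2 and Ȟ^2 = 0


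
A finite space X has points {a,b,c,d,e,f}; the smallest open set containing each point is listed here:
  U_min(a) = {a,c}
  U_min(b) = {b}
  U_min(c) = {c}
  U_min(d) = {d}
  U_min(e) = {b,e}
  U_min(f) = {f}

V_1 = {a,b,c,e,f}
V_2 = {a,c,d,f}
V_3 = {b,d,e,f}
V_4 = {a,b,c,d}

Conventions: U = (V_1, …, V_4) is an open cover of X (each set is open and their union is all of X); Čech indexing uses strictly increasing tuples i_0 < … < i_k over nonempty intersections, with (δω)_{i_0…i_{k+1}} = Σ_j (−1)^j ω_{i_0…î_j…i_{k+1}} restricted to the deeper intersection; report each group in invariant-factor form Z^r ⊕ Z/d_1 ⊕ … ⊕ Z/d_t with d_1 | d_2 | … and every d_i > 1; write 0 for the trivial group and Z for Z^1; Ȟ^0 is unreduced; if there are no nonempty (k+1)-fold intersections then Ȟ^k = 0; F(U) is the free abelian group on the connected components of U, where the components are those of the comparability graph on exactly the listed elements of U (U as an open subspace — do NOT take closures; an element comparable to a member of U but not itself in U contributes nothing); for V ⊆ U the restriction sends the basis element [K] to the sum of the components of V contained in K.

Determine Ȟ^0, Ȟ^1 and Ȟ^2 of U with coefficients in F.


nerve of the cover:
  V12={a,c,f} V13={b,e,f} V14={a,b,c} V23={d,f} V24={a,c,d} V34={b,d}
  V123={f} V124={a,c} V134={b} V234={d}
components per intersection:
  V1: {a,c} {b,e} {f}
  V2: {a,c} {d} {f}
  V3: {b,e} {d} {f}
  V4: {a,c} {b} {d}
  V12: {a,c} {f}
  V13: {b,e} {f}
  V14: {a,c} {b}
  V23: {d} {f}
  V24: {a,c} {d}
  V34: {b} {d}
  V123: {f}
  V124: {a,c}
  V134: {b}
  V234: {d}
C dims 12,12,4; δ0: rk 8, SNF 1^8; δ1: rk 4, SNF 1^4
Ȟ^0 = (12 − 8) − 0 = 4, so Ȟ^0 ≅ Z^4
Ȟ^1 = (12 − 4) − 8 = 0, so Ȟ^1 ≅ 0
Ȟ^2 = (4 − 0) − 4 = 0, so Ȟ^2 ≅ 0

Ȟ^0 = Z^4; Ȟ^1 = 0; Ȟ^2 = 0


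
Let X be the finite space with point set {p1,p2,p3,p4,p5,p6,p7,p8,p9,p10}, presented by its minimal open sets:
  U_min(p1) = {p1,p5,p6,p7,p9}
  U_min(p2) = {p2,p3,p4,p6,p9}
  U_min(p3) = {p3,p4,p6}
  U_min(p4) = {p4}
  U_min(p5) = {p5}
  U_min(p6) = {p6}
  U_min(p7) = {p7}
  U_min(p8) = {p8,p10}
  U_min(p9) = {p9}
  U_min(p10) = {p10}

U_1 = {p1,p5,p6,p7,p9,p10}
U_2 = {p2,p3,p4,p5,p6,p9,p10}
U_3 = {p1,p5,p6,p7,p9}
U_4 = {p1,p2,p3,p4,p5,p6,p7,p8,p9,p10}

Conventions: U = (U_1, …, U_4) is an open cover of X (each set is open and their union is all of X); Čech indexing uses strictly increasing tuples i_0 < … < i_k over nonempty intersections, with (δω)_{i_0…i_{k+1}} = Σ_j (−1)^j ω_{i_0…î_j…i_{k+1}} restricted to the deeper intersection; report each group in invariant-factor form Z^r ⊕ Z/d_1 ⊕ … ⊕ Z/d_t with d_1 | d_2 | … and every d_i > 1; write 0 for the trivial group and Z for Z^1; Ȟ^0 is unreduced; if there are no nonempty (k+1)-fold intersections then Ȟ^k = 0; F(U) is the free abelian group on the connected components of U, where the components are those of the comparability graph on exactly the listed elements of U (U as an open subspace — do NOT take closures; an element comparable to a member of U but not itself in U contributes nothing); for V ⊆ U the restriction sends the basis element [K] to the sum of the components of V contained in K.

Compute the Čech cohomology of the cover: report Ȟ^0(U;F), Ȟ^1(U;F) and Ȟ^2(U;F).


intersection data:
  U12={p5,p6,p9,p10} U13={p1,p5,p6,p7,p9} U14={p1,p5,p6,p7,p9,p10} U23={p5,p6,p9} U24={p2,p3,p4,p5,p6,p9,p10} U34={p1,p5,p6,p7,p9}
  U123={p5,p6,p9} U124={p5,p6,p9,p10} U134={p1,p5,p6,p7,p9} U234={p5,p6,p9}
  U1234={p5,p6,p9}
components per intersection:
  U1: {p1,p5,p6,p7,p9} {p10}
  U2: {p2,p3,p4,p6,p9} {p5} {p10}
  U3: {p1,p5,p6,p7,p9}
  U4: {p1,p2,p3,p4,p5,p6,p7,p9} {p8,p10}
  U12: {p5} {p6} {p9} {p10}
  U13: {p1,p5,p6,p7,p9}
  U14: {p1,p5,p6,p7,p9} {p10}
  U23: {p5} {p6} {p9}
  U24: {p2,p3,p4,p6,p9} {p5} {p10}
  U34: {p1,p5,p6,p7,p9}
  U123: {p5} {p6} {p9}
  U124: {p5} {p6} {p9} {p10}
  U134: {p1,p5,p6,p7,p9}
  U234: {p5} {p6} {p9}
  U1234: {p5} {p6} {p9}
C dims 8,14,11,3; δ0: rk 6, SNF 1^6; δ1: rk 8, SNF 1^8; δ2: rk 3, SNF 1^3
Ȟ^0 = (8 − 6) − 0 = 2, so Ȟ^0 ≅ Z^2
Ȟ^1 = (14 − 8) − 6 = 0, so Ȟ^1 ≅ 0
Ȟ^2 = (11 − 3) − 8 = 0, so Ȟ^2 ≅ 0

Ȟ^0 ≅ Z^2; Ȟ^1 ≅ 0; Ȟ^2 ≅ 0


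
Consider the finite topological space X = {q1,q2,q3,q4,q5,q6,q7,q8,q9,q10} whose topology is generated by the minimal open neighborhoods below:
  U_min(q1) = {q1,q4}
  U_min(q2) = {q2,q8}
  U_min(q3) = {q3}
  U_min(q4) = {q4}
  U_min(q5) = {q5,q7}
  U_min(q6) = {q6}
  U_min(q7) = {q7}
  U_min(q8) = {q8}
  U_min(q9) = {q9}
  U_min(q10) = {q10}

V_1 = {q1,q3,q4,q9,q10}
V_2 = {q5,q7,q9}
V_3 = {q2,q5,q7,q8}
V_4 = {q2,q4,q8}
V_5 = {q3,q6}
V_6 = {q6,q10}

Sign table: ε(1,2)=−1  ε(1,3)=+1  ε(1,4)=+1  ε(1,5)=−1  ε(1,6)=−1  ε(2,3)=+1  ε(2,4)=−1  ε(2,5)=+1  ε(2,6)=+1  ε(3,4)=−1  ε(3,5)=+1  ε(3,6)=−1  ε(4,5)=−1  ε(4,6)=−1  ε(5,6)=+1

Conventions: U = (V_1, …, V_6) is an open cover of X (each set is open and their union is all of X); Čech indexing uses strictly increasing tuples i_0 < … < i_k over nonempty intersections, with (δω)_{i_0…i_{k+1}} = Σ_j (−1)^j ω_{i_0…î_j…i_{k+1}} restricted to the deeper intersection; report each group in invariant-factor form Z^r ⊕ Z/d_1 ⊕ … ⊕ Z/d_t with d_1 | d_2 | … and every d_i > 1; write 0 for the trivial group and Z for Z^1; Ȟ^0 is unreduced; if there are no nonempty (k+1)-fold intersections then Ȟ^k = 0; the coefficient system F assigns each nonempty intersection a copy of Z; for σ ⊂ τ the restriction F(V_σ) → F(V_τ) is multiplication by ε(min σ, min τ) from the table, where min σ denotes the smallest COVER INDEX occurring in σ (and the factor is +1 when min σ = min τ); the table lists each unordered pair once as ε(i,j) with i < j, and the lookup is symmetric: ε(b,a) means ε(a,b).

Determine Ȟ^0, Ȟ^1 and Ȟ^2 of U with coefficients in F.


Ȟ^0(U;F) ≅ Z,  Ȟ^1(U;F) ≅ Z^2,  Ȟ^2(U;F) ≅ 0

cover nerve:
  V12={q9} V14={q4} V15={q3} V16={q10} V23={q5,q7} V34={q2,q8} V56={q6}
C dims 6,7; δ0: rk 5, SNF 1^5
Ȟ^0: (6−5)−0=1 ⇒ Z
Ȟ^1: (7−0)−5=2 ⇒ Z^2
Ȟ^2: (0−0)−0=0 ⇒ 0


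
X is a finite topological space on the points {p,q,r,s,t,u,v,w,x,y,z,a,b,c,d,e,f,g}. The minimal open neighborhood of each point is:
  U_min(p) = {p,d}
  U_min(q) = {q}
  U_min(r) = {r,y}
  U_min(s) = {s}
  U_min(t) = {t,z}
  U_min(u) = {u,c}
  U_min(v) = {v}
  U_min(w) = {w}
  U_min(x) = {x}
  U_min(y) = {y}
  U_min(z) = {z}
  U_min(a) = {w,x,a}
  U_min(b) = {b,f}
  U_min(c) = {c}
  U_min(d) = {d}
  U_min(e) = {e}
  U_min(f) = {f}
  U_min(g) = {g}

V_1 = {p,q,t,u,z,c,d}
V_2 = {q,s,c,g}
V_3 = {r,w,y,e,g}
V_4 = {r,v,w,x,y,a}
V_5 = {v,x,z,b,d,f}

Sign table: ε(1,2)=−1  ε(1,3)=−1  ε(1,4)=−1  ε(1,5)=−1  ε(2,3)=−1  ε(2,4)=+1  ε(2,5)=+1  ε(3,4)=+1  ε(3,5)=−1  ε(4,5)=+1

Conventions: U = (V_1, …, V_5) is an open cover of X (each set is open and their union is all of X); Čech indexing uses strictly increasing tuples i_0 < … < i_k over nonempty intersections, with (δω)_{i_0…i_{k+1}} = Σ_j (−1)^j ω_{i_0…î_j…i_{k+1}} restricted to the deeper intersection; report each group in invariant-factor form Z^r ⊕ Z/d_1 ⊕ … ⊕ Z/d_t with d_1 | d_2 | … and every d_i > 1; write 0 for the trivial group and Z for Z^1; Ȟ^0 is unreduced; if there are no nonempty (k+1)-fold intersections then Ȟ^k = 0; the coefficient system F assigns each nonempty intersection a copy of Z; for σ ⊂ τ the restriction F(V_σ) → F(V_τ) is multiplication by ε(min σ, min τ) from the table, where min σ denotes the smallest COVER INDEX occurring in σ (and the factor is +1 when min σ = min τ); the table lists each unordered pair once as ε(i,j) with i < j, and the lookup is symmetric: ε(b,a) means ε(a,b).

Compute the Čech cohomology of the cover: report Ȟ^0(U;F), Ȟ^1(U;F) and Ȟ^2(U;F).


nerve simplices:
  V12={q,c} V15={z,d} V23={g} V34={r,w,y} V45={v,x}
C dims 5,5; δ0: rk 5, SNF 1^4·2
degree 0: 5−5−0 = 0 → Ȟ^0 ≅ 0
degree 1: 5−0−5 = 0 plus torsion [2] → Ȟ^1 ≅ Z/2
degree 2: 0−0−0 = 0 → Ȟ^2 ≅ 0

Ȟ^0(U;F) ≅ 0; Ȟ^1(U;F) ≅ Z/2; Ȟ^2(U;F) ≅ 0


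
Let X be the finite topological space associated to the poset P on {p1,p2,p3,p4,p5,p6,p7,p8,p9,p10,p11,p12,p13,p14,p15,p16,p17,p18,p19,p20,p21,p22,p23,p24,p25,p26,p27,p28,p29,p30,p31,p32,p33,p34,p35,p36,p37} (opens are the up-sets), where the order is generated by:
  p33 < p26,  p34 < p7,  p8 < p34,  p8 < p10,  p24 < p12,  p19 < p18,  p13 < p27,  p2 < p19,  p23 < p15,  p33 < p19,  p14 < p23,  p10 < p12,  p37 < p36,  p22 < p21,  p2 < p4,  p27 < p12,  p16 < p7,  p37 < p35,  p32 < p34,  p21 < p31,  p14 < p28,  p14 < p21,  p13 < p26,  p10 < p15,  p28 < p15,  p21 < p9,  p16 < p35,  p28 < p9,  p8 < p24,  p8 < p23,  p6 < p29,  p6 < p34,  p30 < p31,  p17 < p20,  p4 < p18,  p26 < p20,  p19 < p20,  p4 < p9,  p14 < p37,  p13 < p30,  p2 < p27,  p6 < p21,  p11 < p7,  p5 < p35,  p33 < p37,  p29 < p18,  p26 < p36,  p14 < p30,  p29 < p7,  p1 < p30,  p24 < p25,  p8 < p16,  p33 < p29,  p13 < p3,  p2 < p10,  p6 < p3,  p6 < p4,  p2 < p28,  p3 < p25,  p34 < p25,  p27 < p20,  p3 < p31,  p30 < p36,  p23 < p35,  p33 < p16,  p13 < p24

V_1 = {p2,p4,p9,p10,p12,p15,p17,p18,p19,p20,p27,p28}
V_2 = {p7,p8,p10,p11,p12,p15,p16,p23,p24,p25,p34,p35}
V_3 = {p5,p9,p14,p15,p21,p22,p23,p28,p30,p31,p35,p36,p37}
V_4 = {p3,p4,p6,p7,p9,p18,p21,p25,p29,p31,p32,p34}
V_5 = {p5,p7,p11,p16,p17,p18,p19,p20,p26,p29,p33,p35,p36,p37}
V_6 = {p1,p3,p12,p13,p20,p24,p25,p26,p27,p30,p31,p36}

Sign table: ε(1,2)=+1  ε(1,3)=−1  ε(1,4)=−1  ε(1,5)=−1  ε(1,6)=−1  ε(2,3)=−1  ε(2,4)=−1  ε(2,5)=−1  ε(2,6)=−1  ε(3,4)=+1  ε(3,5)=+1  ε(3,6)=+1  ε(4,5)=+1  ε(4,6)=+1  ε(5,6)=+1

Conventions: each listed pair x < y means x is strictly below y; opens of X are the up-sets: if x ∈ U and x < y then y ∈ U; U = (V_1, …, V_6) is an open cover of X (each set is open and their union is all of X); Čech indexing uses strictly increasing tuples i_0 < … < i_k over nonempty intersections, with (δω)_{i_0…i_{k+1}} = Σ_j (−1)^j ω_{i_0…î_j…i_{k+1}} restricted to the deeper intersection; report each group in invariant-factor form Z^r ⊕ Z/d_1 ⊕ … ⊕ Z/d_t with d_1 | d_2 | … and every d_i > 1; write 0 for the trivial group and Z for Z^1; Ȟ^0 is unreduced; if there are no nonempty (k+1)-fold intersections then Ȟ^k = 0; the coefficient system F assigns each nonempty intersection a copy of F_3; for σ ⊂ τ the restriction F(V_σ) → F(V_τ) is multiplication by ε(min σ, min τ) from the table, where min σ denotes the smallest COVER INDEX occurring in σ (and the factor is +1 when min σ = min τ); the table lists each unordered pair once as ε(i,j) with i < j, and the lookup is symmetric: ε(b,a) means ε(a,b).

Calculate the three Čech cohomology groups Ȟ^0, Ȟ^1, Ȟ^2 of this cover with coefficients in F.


nonempty intersections:
  V12={p10,p12,p15} V13={p9,p15,p28} V14={p4,p9,p18} V15={p17,p18,p19,p20} V16={p12,p20,p27} V23={p15,p23,p35} V24={p7,p25,p34} V25={p7,p11,p16,p35} V26={p12,p24,p25} V34={p9,p21,p31} V35={p5,p35,p36,p37} V36={p30,p31,p36} V45={p7,p18,p29} V46={p3,p25,p31} V56={p20,p26,p36}
  V123={p15} V126={p12} V134={p9} V145={p18} V156={p20} V235={p35} V245={p7} V246={p25} V346={p31} V356={p36}
C dims 6,15,10; δ0: rk_F3 5; δ1: rk_F3 10
Ȟ^0: (6−5)−0=1 ⇒ Z/3
Ȟ^1: (15−10)−5=0 ⇒ 0
Ȟ^2: (10−0)−10=0 ⇒ 0

Ȟ^0(U;F) ≅ Z/3, Ȟ^1(U;F) ≅ 0 and Ȟ^2(U;F) ≅ 0


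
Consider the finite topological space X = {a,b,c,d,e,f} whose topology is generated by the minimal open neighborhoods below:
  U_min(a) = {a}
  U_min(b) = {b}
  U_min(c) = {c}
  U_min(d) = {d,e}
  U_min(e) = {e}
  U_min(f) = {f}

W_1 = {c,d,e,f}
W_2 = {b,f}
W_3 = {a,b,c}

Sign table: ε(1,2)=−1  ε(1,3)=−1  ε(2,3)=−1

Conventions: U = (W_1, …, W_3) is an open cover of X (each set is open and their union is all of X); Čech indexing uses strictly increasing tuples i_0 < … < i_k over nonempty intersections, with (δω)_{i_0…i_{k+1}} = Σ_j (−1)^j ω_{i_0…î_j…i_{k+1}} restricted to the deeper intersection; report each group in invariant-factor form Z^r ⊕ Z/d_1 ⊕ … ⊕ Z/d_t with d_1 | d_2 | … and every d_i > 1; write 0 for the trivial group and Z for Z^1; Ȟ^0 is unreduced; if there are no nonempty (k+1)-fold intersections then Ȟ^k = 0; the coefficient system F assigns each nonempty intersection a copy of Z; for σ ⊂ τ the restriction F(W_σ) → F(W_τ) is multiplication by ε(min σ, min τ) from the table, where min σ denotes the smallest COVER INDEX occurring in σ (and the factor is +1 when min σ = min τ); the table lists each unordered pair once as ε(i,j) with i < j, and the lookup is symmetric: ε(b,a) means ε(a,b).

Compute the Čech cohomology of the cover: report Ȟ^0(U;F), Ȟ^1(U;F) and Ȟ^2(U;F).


nerve of the cover:
  W12={f} W13={c} W23={b}
C dims 3,3; δ0: rk 3, SNF 1^2·2
Ȟ^0 = (3 − 3) − 0 = 0, so Ȟ^0 ≅ 0
Ȟ^1 = (3 − 0) − 3 = 0 plus torsion [2], so Ȟ^1 ≅ Z/2
Ȟ^2 = (0 − 0) − 0 = 0, so Ȟ^2 ≅ 0

Ȟ^0 = 0, Ȟ^1 = Z/2, Ȟ^2 = 0


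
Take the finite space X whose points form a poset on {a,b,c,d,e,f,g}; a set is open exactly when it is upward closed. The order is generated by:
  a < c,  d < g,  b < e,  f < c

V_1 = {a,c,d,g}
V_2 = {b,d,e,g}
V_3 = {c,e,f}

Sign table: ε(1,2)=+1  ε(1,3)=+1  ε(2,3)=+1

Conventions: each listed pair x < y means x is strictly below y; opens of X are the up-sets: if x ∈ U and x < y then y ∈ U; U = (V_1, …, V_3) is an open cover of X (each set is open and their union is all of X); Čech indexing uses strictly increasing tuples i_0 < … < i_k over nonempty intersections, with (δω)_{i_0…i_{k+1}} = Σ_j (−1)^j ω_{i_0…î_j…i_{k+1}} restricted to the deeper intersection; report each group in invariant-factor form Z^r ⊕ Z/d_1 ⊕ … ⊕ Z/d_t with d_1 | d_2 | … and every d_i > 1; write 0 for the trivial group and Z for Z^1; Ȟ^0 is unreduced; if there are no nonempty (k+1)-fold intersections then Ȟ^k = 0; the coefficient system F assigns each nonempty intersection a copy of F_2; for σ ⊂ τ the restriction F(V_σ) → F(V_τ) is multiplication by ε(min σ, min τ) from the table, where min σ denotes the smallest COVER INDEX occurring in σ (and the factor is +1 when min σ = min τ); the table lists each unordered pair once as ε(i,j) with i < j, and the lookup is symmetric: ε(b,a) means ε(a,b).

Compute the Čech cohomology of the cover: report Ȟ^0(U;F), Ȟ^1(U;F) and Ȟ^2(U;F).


Ȟ^0 ≅ Z/2; Ȟ^1 ≅ Z/2; Ȟ^2 ≅ 0

nonempty overlaps:
  V12={d,g} V13={c} V23={e}
C dims 3,3; δ0: rk_F2 2
degree 0: 3−2−0 = 1 → Ȟ^0 ≅ Z/2
degree 1: 3−0−2 = 1 → Ȟ^1 ≅ Z/2
degree 2: 0−0−0 = 0 → Ȟ^2 ≅ 0


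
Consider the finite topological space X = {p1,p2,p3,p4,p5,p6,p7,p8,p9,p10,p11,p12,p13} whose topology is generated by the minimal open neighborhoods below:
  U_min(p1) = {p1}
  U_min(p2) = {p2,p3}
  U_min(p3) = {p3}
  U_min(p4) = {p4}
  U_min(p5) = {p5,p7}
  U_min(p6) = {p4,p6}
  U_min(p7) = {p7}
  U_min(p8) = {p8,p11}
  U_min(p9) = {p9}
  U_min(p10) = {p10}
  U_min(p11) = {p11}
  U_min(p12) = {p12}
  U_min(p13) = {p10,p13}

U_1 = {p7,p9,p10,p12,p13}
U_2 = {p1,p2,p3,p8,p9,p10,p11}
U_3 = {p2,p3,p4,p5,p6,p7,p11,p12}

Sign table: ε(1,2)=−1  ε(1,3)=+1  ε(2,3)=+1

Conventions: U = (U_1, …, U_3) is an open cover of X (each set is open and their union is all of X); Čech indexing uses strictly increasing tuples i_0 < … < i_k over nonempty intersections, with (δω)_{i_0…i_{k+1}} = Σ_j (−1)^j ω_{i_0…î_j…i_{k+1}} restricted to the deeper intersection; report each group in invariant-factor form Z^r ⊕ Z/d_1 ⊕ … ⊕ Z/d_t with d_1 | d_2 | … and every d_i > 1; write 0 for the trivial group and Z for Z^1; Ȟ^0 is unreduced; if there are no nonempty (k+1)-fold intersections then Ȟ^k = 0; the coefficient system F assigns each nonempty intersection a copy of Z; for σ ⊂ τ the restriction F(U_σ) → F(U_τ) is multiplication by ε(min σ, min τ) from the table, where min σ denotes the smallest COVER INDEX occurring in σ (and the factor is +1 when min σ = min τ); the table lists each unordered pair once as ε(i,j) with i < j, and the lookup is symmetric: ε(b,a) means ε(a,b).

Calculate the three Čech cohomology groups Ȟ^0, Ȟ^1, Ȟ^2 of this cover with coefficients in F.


Ȟ^0(U;F) ≅ 0, Ȟ^1(U;F) ≅ Z/2, Ȟ^2(U;F) ≅ 0

nonempty overlaps:
  U12={p9,p10} U13={p7,p12} U23={p2,p3,p11}
C dims 3,3; δ0: rk 3, SNF 1^2·2
degree 0: 3−3−0 = 0 → Ȟ^0 ≅ 0
degree 1: 3−0−3 = 0 plus torsion [2] → Ȟ^1 ≅ Z/2
degree 2: 0−0−0 = 0 → Ȟ^2 ≅ 0


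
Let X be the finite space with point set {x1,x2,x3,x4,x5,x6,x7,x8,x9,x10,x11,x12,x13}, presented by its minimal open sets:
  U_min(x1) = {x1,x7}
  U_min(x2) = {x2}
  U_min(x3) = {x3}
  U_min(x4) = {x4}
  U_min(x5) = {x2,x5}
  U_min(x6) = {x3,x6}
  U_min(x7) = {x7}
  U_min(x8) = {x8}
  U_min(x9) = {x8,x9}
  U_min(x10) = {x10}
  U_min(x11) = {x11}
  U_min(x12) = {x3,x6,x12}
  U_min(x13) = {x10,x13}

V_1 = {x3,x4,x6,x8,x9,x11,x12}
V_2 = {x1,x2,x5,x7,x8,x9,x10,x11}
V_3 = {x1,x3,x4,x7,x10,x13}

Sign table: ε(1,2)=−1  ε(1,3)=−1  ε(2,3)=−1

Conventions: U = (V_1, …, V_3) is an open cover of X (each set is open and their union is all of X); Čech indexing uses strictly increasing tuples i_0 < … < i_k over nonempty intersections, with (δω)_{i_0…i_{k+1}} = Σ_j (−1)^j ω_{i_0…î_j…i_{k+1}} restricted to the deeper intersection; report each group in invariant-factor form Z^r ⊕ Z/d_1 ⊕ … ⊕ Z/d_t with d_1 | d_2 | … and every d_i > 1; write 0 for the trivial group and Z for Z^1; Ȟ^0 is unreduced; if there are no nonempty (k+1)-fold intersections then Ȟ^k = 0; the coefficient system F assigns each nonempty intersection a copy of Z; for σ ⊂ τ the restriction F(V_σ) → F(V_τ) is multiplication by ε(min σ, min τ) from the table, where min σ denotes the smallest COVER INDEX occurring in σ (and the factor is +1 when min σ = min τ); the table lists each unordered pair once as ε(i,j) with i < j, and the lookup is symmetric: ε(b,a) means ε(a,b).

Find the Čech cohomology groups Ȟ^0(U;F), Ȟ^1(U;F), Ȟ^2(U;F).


Ȟ^0 ≅ 0; Ȟ^1 ≅ Z/2; Ȟ^2 ≅ 0

cover nerve:
  V12={x8,x9,x11} V13={x3,x4} V23={x1,x7,x10}
C dims 3,3; δ0: rk 3, SNF 1^2·2
Ȟ^0: (3−3)−0=0 ⇒ 0
Ȟ^1: (3−0)−3=0 plus torsion [2] ⇒ Z/2
Ȟ^2: (0−0)−0=0 ⇒ 0
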